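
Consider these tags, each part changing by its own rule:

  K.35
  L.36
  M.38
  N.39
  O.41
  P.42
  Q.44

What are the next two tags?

R.45 then S.47

Letter: letters move forward 1 place in the alphabet, so K, L, M, N, O, P, Q → R → S.
For the second component, alternating steps +1, +2, +1, +2, …: 35, 36, 38, 39, 41, 42, 44 → 45 → 47.
So the next two tags are R.45 and S.47.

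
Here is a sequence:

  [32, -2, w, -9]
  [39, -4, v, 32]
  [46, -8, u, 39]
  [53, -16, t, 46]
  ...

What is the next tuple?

First entry: 32, 39, 46, 53 → 60 (+7 each step).
Second entry: -2, -4, -8, -16 → -32 (×2 each step).
Letter — letters move back 1 place in the alphabet: w, v, u, t → s.
Fourth entry: -9, 32, 39, 46 → 53 (always the previous value of the first entry).
So the next tuple is [60, -32, s, 53].

[60, -32, s, 53]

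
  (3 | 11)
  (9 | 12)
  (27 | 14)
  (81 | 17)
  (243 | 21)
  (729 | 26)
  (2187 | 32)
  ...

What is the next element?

First slot: ×3 each step; 3, 9, 27, 81, 243, 729, 2187 → 6561.
Second slot: differences are 1, 2, 3, … (increasing by 1 each time), so 11, 12, 14, 17, 21, 26, 32 → 39.
So the next element is (6561 | 39).

(6561 | 39)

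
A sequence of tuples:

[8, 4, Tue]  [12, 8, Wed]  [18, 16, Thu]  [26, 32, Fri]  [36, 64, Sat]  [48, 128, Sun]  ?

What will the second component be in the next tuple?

256

First component: differences are 4, 6, 8, … (increasing by 2 each time), so 8, 12, 18, 26, 36, 48 → 62.
Second component: ×2 each step, so 4, 8, 16, 32, 64, 128 → 256.
Day: runs through the weekdays Mon→Sun, so Tue, Wed, Thu, Fri, Sat, Sun → Mon.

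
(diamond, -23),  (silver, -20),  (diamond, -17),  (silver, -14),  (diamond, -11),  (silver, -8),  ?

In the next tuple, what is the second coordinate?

-5

Rank goes diamond, silver, diamond, silver, diamond, silver → diamond (alternates diamond ↔ silver).
Second coordinate: +3 each step; -23, -20, -17, -14, -11, -8 → -5.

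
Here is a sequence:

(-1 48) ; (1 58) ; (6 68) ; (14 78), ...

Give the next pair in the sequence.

First value: differences are 2, 5, 8, … (increasing by 3 each time), so -1, 1, 6, 14 → 25.
Second value: 48, 58, 68, 78 → 88 (+10 each step).
Combining the parts gives (25 88).

(25 88)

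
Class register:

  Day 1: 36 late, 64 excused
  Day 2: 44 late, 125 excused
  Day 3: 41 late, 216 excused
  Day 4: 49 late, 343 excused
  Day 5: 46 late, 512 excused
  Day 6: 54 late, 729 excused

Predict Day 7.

For the late, alternating steps +8, −3, +8, −3, …: 36, 44, 41, 49, 46, 54 → 51.
Excused: 64, 125, 216, 343, 512, 729 → 1000 (perfect cubes: 4³, 5³, 6³, …).
Combining the parts gives 51 late, 1000 excused.

51 late, 1000 excused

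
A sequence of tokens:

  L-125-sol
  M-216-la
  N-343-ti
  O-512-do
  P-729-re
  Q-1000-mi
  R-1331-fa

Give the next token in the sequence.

Letter: L, M, N, O, P, Q, R → S (letters move forward 1 place in the alphabet).
Second component: perfect cubes: 5³, 6³, 7³, …, so 125, 216, 343, 512, 729, 1000, 1331 → 1728.
Note goes sol, la, ti, do, re, mi, fa → sol (runs through the solfège scale do→ti).
Putting it together: S-1728-sol.

S-1728-sol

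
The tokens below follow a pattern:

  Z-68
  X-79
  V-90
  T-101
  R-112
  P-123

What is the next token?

N-134

Letter — letters move back 2 places in the alphabet: Z, X, V, T, R, P → N.
Second component goes 68, 79, 90, 101, 112, 123 → 134 (+11 each step).
Putting it together: N-134.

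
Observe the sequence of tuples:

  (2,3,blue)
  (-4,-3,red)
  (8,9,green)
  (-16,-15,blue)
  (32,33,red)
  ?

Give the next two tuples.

First coordinate goes 2, -4, 8, -16, 32 → -64 → 128 (×(-2) each step).
For the second coordinate, always 1 more than the first coordinate: 3, -3, 9, -15, 33 → -63 → 129.
Colour — repeats blue → red → green: blue, red, green, blue, red → green → blue.
Putting the parts together: (-64,-63,green) and then (128,129,blue).

(-64,-63,green), (128,129,blue)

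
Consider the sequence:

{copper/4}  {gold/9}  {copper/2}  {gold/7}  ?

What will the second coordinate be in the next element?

For the metal, alternates copper ↔ gold: copper, gold, copper, gold → copper.
Second coordinate: 4, 9, 2, 7 → 0 (alternating steps +5, −7, +5, −7, …).

0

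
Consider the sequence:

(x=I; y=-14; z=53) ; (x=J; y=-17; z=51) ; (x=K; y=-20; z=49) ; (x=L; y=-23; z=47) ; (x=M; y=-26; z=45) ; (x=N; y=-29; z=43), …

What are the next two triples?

For the x, letters move forward 1 place in the alphabet: I, J, K, L, M, N → O → P.
Y: -14, -17, -20, -23, -26, -29 → -32 → -35 (−3 each step).
Z: −2 each step, so 53, 51, 49, 47, 45, 43 → 41 → 39.
Putting the parts together: (x=O; y=-32; z=41) and then (x=P; y=-35; z=39).

(x=O; y=-32; z=41), (x=P; y=-35; z=39)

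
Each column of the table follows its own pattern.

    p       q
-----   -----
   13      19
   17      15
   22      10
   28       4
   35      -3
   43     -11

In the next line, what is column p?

Column p: 13, 17, 22, 28, 35, 43 → 52 (differences are 4, 5, 6, … (increasing by 1 each time)).

52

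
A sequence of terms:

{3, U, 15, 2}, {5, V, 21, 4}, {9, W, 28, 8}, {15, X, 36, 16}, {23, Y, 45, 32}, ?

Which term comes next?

{33, Z, 55, 64}

First coordinate: 3, 5, 9, 15, 23 → 33 (differences are 2, 4, 6, … (increasing by 2 each time)).
Letter — letters move forward 1 place in the alphabet: U, V, W, X, Y → Z.
Third coordinate — differences are 6, 7, 8, … (increasing by 1 each time): 15, 21, 28, 36, 45 → 55.
Fourth coordinate: 2, 4, 8, 16, 32 → 64 (×2 each step).
So the next term is {33, Z, 55, 64}.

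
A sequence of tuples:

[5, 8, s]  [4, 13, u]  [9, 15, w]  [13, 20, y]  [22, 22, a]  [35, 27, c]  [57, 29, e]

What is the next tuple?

[92, 34, g]

First value: each term is the sum of the two before it; 5, 4, 9, 13, 22, 35, 57 → 92.
Second value — alternating steps +5, +2, +5, +2, …: 8, 13, 15, 20, 22, 27, 29 → 34.
For the letter, letters move forward 2 places in the alphabet, wrapping Z→A: s, u, w, y, a, c, e → g.
Combining the parts gives [92, 34, g].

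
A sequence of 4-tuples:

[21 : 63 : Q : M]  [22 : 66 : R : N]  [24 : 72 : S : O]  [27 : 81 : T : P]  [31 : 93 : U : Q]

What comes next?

[36 : 108 : V : R]

First value: 21, 22, 24, 27, 31 → 36 (differences are 1, 2, 3, … (increasing by 1 each time)).
Second value goes 63, 66, 72, 81, 93 → 108 (always 3 × the first value).
First letter — letters move forward 1 place in the alphabet: Q, R, S, T, U → V.
Second letter goes M, N, O, P, Q → R (letters move forward 1 place in the alphabet).
So the next 4-tuple is [36 : 108 : V : R].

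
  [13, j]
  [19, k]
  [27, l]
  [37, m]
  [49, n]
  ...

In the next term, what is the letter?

Letter: letters move forward 1 place in the alphabet, so j, k, l, m, n → o.

o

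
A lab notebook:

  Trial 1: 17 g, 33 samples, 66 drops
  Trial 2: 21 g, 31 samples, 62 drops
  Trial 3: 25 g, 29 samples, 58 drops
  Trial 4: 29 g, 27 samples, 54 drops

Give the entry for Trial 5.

G goes 17, 21, 25, 29 → 33 (+4 each step).
Samples: −2 each step, so 33, 31, 29, 27 → 25.
Drops goes 66, 62, 58, 54 → 50 (always 2 × the samples).
So the next record is 33 g, 25 samples, 50 drops.

33 g, 25 samples, 50 drops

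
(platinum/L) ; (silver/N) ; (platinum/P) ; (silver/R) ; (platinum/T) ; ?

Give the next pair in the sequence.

(silver/V)

Metal — alternates platinum ↔ silver: platinum, silver, platinum, silver, platinum → silver.
Letter: L, N, P, R, T → V (letters move forward 2 places in the alphabet).
Putting it together: (silver/V).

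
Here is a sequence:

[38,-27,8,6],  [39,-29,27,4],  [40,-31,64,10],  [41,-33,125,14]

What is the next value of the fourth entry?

24

For the fourth entry, each term is the sum of the two before it: 6, 4, 10, 14 → 24.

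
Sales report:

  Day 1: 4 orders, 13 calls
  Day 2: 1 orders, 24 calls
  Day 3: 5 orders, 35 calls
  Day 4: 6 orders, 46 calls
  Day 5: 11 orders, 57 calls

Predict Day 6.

Orders: each term is the sum of the two before it; 4, 1, 5, 6, 11 → 17.
Calls: +11 each step, so 13, 24, 35, 46, 57 → 68.
Combining the parts gives 17 orders, 68 calls.

17 orders, 68 calls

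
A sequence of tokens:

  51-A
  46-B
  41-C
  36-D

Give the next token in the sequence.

First component: −5 each step; 51, 46, 41, 36 → 31.
Letter: letters move forward 1 place in the alphabet, so A, B, C, D → E.
Putting it together: 31-E.

31-E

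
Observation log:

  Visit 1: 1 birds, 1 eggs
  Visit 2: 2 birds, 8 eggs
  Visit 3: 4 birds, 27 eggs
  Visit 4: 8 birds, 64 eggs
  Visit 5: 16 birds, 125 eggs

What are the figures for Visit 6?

32 birds, 216 eggs

For the birds, ×2 each step: 1, 2, 4, 8, 16 → 32.
Eggs: perfect cubes: 1³, 2³, 3³, …; 1, 8, 27, 64, 125 → 216.
Combining the parts gives 32 birds, 216 eggs.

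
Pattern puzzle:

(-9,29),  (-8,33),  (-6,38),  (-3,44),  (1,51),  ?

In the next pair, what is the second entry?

59

Second entry: differences are 4, 5, 6, … (increasing by 1 each time); 29, 33, 38, 44, 51 → 59.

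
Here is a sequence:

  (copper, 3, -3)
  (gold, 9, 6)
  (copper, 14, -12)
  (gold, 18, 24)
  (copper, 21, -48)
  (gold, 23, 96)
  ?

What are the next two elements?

(copper, 24, -192), (gold, 24, 384)

Metal: alternates copper ↔ gold, so copper, gold, copper, gold, copper, gold → copper → gold.
Second value goes 3, 9, 14, 18, 21, 23 → 24 → 24 (differences are 6, 5, 4, … (decreasing by 1 each time)).
Third value goes -3, 6, -12, 24, -48, 96 → -192 → 384 (×(-2) each step).
Putting the parts together: (copper, 24, -192) and then (gold, 24, 384).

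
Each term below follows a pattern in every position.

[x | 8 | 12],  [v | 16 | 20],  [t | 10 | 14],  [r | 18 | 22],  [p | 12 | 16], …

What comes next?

Letter — letters move back 2 places in the alphabet: x, v, t, r, p → n.
Second entry: alternating steps +8, −6, +8, −6, …; 8, 16, 10, 18, 12 → 20.
For the third entry, always 4 more than the second entry: 12, 20, 14, 22, 16 → 24.
Combining the parts gives [n | 20 | 24].

[n | 20 | 24]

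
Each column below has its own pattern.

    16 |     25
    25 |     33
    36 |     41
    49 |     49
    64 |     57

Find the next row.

81  65

For the first component, perfect squares: 4², 5², 6², …: 16, 25, 36, 49, 64 → 81.
Second component — +8 each step: 25, 33, 41, 49, 57 → 65.
So the next row is 81  65.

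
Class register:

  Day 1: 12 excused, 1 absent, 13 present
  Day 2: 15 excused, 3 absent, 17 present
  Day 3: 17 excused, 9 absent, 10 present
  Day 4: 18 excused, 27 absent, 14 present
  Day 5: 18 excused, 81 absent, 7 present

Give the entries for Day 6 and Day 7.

Excused goes 12, 15, 17, 18, 18 → 17 → 15 (differences are 3, 2, 1, … (decreasing by 1 each time)).
Absent: 1, 3, 9, 27, 81 → 243 → 729 (×3 each step).
Present goes 13, 17, 10, 14, 7 → 11 → 4 (alternating steps +4, −7, +4, −7, …).
So the next two lines are 17 excused, 243 absent, 11 present and 15 excused, 729 absent, 4 present.

17 excused, 243 absent, 11 present; 15 excused, 729 absent, 4 present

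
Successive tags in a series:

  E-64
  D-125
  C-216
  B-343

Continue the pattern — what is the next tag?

A-512

Letter — letters move back 1 place in the alphabet: E, D, C, B → A.
Second component — perfect cubes: 4³, 5³, 6³, …: 64, 125, 216, 343 → 512.
Combining the parts gives A-512.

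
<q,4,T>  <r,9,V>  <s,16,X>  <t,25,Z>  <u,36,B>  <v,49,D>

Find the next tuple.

First letter — letters move forward 1 place in the alphabet: q, r, s, t, u, v → w.
Second value — perfect squares: 2², 3², 4², …: 4, 9, 16, 25, 36, 49 → 64.
Second letter: letters move forward 2 places in the alphabet, wrapping Z→A; T, V, X, Z, B, D → F.
Combining the parts gives <w,64,F>.

<w,64,F>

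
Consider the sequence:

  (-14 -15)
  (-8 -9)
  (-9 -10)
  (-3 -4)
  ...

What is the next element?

For the first component, alternating steps +6, −1, +6, −1, …: -14, -8, -9, -3 → -4.
For the second component, always 1 less than the first component: -15, -9, -10, -4 → -5.
Putting it together: (-4 -5).

(-4 -5)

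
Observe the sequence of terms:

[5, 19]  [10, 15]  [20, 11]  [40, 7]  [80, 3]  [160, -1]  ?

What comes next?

First entry: ×2 each step; 5, 10, 20, 40, 80, 160 → 320.
For the second entry, −4 each step: 19, 15, 11, 7, 3, -1 → -5.
Combining the parts gives [320, -5].

[320, -5]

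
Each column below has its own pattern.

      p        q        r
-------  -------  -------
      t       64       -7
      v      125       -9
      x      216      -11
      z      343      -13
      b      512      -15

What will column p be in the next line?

Column p: t, v, x, z, b → d (letters move forward 2 places in the alphabet, wrapping Z→A).

d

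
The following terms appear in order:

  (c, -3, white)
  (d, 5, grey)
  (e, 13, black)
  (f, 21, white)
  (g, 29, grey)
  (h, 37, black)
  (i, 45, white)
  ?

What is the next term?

(j, 53, grey)

Letter — letters move forward 1 place in the alphabet: c, d, e, f, g, h, i → j.
Second component goes -3, 5, 13, 21, 29, 37, 45 → 53 (+8 each step).
Shade — repeats white → grey → black: white, grey, black, white, grey, black, white → grey.
Combining the parts gives (j, 53, grey).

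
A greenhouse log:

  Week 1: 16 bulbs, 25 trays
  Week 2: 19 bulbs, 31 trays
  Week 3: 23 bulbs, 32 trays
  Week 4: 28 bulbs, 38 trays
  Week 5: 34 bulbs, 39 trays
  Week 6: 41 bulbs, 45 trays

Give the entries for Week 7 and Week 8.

49 bulbs, 46 trays; 58 bulbs, 52 trays

For the bulbs, differences are 3, 4, 5, … (increasing by 1 each time): 16, 19, 23, 28, 34, 41 → 49 → 58.
Trays — alternating steps +6, +1, +6, +1, …: 25, 31, 32, 38, 39, 45 → 46 → 52.
Putting the parts together: 49 bulbs, 46 trays and then 58 bulbs, 52 trays.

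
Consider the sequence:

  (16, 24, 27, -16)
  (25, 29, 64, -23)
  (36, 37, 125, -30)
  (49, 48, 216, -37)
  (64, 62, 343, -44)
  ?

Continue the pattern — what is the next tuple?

First part: 16, 25, 36, 49, 64 → 81 (perfect squares: 4², 5², 6², …).
For the second part, differences are 5, 8, 11, … (increasing by 3 each time): 24, 29, 37, 48, 62 → 79.
Third part: perfect cubes: 3³, 4³, 5³, …; 27, 64, 125, 216, 343 → 512.
Fourth part goes -16, -23, -30, -37, -44 → -51 (−7 each step).
So the next tuple is (81, 79, 512, -51).

(81, 79, 512, -51)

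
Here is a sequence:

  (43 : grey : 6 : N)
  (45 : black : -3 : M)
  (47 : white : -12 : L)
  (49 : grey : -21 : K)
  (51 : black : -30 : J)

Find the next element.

(53 : white : -39 : I)

First component — +2 each step: 43, 45, 47, 49, 51 → 53.
Shade: repeats grey → black → white; grey, black, white, grey, black → white.
For the third component, −9 each step: 6, -3, -12, -21, -30 → -39.
Letter: letters move back 1 place in the alphabet, so N, M, L, K, J → I.
Combining the parts gives (53 : white : -39 : I).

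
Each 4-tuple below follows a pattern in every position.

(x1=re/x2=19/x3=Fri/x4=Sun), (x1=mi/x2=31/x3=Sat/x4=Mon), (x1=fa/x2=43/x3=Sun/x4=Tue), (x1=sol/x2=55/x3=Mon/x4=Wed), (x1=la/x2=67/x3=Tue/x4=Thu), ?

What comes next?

(x1=ti/x2=79/x3=Wed/x4=Fri)

X1 goes re, mi, fa, sol, la → ti (runs through the solfège scale do→ti).
X2 goes 19, 31, 43, 55, 67 → 79 (+12 each step).
For the x3, runs through the weekdays Mon→Sun: Fri, Sat, Sun, Mon, Tue → Wed.
X4 — runs through the weekdays Mon→Sun: Sun, Mon, Tue, Wed, Thu → Fri.
Putting it together: (x1=ti/x2=79/x3=Wed/x4=Fri).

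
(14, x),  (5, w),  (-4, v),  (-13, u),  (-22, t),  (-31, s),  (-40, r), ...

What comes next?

First component: 14, 5, -4, -13, -22, -31, -40 → -49 (−9 each step).
Letter: x, w, v, u, t, s, r → q (letters move back 1 place in the alphabet).
So the next term is (-49, q).

(-49, q)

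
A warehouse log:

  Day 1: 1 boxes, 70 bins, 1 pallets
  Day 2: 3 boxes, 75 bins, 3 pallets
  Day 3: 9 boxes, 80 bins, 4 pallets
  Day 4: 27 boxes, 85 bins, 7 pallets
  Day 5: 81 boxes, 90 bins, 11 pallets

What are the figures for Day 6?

243 boxes, 95 bins, 18 pallets

Boxes: ×3 each step; 1, 3, 9, 27, 81 → 243.
For the bins, +5 each step: 70, 75, 80, 85, 90 → 95.
Pallets: each term is the sum of the two before it; 1, 3, 4, 7, 11 → 18.
Combining the parts gives 243 boxes, 95 bins, 18 pallets.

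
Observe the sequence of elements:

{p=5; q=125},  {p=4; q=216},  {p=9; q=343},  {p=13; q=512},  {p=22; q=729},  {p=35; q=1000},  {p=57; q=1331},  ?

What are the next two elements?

P: each term is the sum of the two before it, so 5, 4, 9, 13, 22, 35, 57 → 92 → 149.
Q — perfect cubes: 5³, 6³, 7³, …: 125, 216, 343, 512, 729, 1000, 1331 → 1728 → 2197.
So the next two elements are {p=92; q=1728} and {p=149; q=2197}.

{p=92; q=1728}, {p=149; q=2197}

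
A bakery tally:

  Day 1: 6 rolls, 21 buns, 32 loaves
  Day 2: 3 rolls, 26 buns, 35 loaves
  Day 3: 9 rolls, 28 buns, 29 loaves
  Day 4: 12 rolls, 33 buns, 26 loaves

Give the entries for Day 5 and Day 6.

21 rolls, 35 buns, 17 loaves; 33 rolls, 40 buns, 5 loaves

For the rolls, each term is the sum of the two before it: 6, 3, 9, 12 → 21 → 33.
Buns: alternating steps +5, +2, +5, +2, …, so 21, 26, 28, 33 → 35 → 40.
Loaves goes 32, 35, 29, 26 → 17 → 5 (together with the rolls always sums to 38).
So the next two lines are 21 rolls, 35 buns, 17 loaves and 33 rolls, 40 buns, 5 loaves.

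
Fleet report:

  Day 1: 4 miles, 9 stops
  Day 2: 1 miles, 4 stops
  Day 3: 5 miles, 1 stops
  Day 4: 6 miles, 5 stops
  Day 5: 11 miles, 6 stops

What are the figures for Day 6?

17 miles, 11 stops

Miles: 4, 1, 5, 6, 11 → 17 (each term is the sum of the two before it).
Stops goes 9, 4, 1, 5, 6 → 11 (always the previous value of the miles).
Combining the parts gives 17 miles, 11 stops.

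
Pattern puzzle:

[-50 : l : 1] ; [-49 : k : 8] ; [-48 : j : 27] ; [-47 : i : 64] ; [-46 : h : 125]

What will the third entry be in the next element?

Third entry: perfect cubes: 1³, 2³, 3³, …, so 1, 8, 27, 64, 125 → 216.

216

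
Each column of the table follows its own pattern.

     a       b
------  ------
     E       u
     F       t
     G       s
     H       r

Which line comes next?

I  q

Column a: letters move forward 1 place in the alphabet, so E, F, G, H → I.
Column b goes u, t, s, r → q (letters move back 1 place in the alphabet).
Combining the parts gives I  q.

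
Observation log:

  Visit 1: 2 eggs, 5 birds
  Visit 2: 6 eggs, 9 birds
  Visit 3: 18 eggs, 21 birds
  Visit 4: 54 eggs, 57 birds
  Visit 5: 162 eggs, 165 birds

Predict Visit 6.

486 eggs, 489 birds

Eggs: 2, 6, 18, 54, 162 → 486 (×3 each step).
Birds: always 3 more than the eggs, so 5, 9, 21, 57, 165 → 489.
Putting it together: 486 eggs, 489 birds.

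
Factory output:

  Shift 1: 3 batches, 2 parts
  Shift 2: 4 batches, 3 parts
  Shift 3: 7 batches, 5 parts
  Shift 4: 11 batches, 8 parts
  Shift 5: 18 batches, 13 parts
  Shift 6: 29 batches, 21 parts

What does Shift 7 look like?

47 batches, 34 parts

Batches: each term is the sum of the two before it; 3, 4, 7, 11, 18, 29 → 47.
Parts goes 2, 3, 5, 8, 13, 21 → 34 (each term is the sum of the two before it).
Putting it together: 47 batches, 34 parts.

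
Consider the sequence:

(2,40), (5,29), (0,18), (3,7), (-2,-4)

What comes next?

First entry — alternating steps +3, −5, +3, −5, …: 2, 5, 0, 3, -2 → 1.
Second entry goes 40, 29, 18, 7, -4 → -15 (−11 each step).
Combining the parts gives (1,-15).

(1,-15)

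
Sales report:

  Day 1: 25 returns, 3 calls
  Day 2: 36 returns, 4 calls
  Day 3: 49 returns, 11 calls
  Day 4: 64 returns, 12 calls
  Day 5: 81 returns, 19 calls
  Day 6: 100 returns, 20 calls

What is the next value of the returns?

Returns goes 25, 36, 49, 64, 81, 100 → 121 (perfect squares: 5², 6², 7², …).

121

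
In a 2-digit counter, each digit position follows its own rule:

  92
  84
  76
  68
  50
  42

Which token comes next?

34

First digit — −1 each step, mod 10: 9, 8, 7, 6, 5, 4 → 3.
Second digit: +2 each step, mod 10, so 2, 4, 6, 8, 0, 2 → 4.
Combining the parts gives 34.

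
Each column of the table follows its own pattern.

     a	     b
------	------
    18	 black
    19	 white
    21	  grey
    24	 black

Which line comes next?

28  white

Column a: differences are 1, 2, 3, … (increasing by 1 each time), so 18, 19, 21, 24 → 28.
Column b: black, white, grey, black → white (repeats black → white → grey).
Putting it together: 28  white.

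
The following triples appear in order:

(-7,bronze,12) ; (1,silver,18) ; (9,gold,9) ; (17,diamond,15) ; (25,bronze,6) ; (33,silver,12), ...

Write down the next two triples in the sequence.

(41,gold,3), (49,diamond,9)

For the first value, +8 each step: -7, 1, 9, 17, 25, 33 → 41 → 49.
Rank: repeats bronze → silver → gold → diamond, so bronze, silver, gold, diamond, bronze, silver → gold → diamond.
Third value: alternating steps +6, −9, +6, −9, …, so 12, 18, 9, 15, 6, 12 → 3 → 9.
Putting the parts together: (41,gold,3) and then (49,diamond,9).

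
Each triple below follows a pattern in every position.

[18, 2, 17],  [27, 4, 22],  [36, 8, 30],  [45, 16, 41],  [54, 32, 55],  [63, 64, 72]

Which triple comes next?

[72, 128, 92]

First entry: +9 each step, so 18, 27, 36, 45, 54, 63 → 72.
Second entry goes 2, 4, 8, 16, 32, 64 → 128 (×2 each step).
Third entry: 17, 22, 30, 41, 55, 72 → 92 (differences are 5, 8, 11, … (increasing by 3 each time)).
So the next triple is [72, 128, 92].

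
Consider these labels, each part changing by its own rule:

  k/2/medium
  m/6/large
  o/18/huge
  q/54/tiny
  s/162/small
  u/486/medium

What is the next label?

w/1458/large

Letter: letters move forward 2 places in the alphabet, so k, m, o, q, s, u → w.
Second component: 2, 6, 18, 54, 162, 486 → 1458 (×3 each step).
For the size, repeats medium → large → huge → tiny → small: medium, large, huge, tiny, small, medium → large.
Combining the parts gives w/1458/large.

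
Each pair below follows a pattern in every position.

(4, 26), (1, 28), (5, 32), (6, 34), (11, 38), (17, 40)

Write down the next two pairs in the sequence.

First coordinate: 4, 1, 5, 6, 11, 17 → 28 → 45 (each term is the sum of the two before it).
Second coordinate: alternating steps +2, +4, +2, +4, …; 26, 28, 32, 34, 38, 40 → 44 → 46.
So the next two pairs are (28, 44) and (45, 46).

(28, 44), (45, 46)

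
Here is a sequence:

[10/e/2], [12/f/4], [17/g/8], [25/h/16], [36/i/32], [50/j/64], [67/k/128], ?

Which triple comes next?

[87/l/256]

For the first value, differences are 2, 5, 8, … (increasing by 3 each time): 10, 12, 17, 25, 36, 50, 67 → 87.
Letter: e, f, g, h, i, j, k → l (letters move forward 1 place in the alphabet).
Third value — ×2 each step: 2, 4, 8, 16, 32, 64, 128 → 256.
Putting it together: [87/l/256].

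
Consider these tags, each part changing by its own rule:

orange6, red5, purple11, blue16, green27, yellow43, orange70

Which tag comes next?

For the colour, repeats orange → red → purple → blue → green → yellow: orange, red, purple, blue, green, yellow, orange → red.
Second component: each term is the sum of the two before it; 6, 5, 11, 16, 27, 43, 70 → 113.
Putting it together: red113.

red113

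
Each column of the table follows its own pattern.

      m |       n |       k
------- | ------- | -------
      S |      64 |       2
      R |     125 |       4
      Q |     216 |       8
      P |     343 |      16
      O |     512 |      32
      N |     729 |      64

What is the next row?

Column m: letters move back 1 place in the alphabet, so S, R, Q, P, O, N → M.
Column n goes 64, 125, 216, 343, 512, 729 → 1000 (perfect cubes: 4³, 5³, 6³, …).
Column k: ×2 each step, so 2, 4, 8, 16, 32, 64 → 128.
Putting it together: M  1000  128.

M  1000  128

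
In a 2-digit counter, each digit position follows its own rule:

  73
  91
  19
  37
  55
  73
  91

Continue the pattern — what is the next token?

First digit: +2 each step, mod 10; 7, 9, 1, 3, 5, 7, 9 → 1.
Second digit: 3, 1, 9, 7, 5, 3, 1 → 9 (−2 each step, mod 10).
Putting it together: 19.

19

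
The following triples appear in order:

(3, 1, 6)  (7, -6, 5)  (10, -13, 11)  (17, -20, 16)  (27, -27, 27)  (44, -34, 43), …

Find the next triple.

First entry: each term is the sum of the two before it; 3, 7, 10, 17, 27, 44 → 71.
Second entry: −7 each step, so 1, -6, -13, -20, -27, -34 → -41.
Third entry goes 6, 5, 11, 16, 27, 43 → 70 (each term is the sum of the two before it).
Combining the parts gives (71, -41, 70).

(71, -41, 70)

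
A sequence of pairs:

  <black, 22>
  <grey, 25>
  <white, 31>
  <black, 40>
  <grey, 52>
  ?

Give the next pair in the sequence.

<white, 67>

Shade: repeats black → grey → white; black, grey, white, black, grey → white.
Second coordinate: differences are 3, 6, 9, … (increasing by 3 each time); 22, 25, 31, 40, 52 → 67.
So the next pair is <white, 67>.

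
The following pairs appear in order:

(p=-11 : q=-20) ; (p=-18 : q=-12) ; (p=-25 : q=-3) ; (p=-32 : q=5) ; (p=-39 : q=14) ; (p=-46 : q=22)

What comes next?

(p=-53 : q=31)

P: −7 each step; -11, -18, -25, -32, -39, -46 → -53.
Q: alternating steps +8, +9, +8, +9, …; -20, -12, -3, 5, 14, 22 → 31.
Combining the parts gives (p=-53 : q=31).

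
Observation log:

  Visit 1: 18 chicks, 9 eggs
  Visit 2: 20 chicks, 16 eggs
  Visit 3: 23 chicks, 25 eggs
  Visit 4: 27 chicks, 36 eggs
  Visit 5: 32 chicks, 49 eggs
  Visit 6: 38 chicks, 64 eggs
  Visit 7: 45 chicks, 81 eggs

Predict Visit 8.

53 chicks, 100 eggs

Chicks goes 18, 20, 23, 27, 32, 38, 45 → 53 (differences are 2, 3, 4, … (increasing by 1 each time)).
Eggs — perfect squares: 3², 4², 5², …: 9, 16, 25, 36, 49, 64, 81 → 100.
Putting it together: 53 chicks, 100 eggs.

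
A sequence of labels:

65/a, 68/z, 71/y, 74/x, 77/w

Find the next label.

80/v

First component: 65, 68, 71, 74, 77 → 80 (+3 each step).
Letter: letters move back 1 place in the alphabet, wrapping A→Z, so a, z, y, x, w → v.
Combining the parts gives 80/v.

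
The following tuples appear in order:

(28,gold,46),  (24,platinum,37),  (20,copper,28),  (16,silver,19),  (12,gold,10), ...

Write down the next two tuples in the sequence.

(8,platinum,1), (4,copper,-8)

First part: −4 each step, so 28, 24, 20, 16, 12 → 8 → 4.
Metal goes gold, platinum, copper, silver, gold → platinum → copper (repeats gold → platinum → copper → silver).
Third part goes 46, 37, 28, 19, 10 → 1 → -8 (−9 each step).
Putting the parts together: (8,platinum,1) and then (4,copper,-8).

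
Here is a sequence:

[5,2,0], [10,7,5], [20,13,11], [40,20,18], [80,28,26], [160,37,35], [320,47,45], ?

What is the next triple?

First value goes 5, 10, 20, 40, 80, 160, 320 → 640 (×2 each step).
Second value: differences are 5, 6, 7, … (increasing by 1 each time), so 2, 7, 13, 20, 28, 37, 47 → 58.
Third value: always 2 less than the second value; 0, 5, 11, 18, 26, 35, 45 → 56.
Putting it together: [640,58,56].

[640,58,56]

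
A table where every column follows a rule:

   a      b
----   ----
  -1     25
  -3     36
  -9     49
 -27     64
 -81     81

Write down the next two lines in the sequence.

Column a goes -1, -3, -9, -27, -81 → -243 → -729 (×3 each step).
Column b: perfect squares: 5², 6², 7², …, so 25, 36, 49, 64, 81 → 100 → 121.
So the next two lines are -243  100 and -729  121.

-243  100; -729  121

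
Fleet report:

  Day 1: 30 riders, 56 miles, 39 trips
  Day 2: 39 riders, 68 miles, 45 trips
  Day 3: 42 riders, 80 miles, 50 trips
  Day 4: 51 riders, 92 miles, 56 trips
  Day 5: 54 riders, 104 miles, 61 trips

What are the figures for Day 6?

63 riders, 116 miles, 67 trips

Riders goes 30, 39, 42, 51, 54 → 63 (alternating steps +9, +3, +9, +3, …).
Miles: +12 each step, so 56, 68, 80, 92, 104 → 116.
Trips — alternating steps +6, +5, +6, +5, …: 39, 45, 50, 56, 61 → 67.
So the next record is 63 riders, 116 miles, 67 trips.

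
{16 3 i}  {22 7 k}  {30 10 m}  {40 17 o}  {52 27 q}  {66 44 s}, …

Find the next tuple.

First component: differences are 6, 8, 10, … (increasing by 2 each time), so 16, 22, 30, 40, 52, 66 → 82.
For the second component, each term is the sum of the two before it: 3, 7, 10, 17, 27, 44 → 71.
Letter — letters move forward 2 places in the alphabet: i, k, m, o, q, s → u.
So the next tuple is {82 71 u}.

{82 71 u}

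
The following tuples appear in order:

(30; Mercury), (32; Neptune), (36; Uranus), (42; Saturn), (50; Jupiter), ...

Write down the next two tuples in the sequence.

(60; Mars), (72; Earth)

For the first coordinate, differences are 2, 4, 6, … (increasing by 2 each time): 30, 32, 36, 42, 50 → 60 → 72.
Planet: Mercury, Neptune, Uranus, Saturn, Jupiter → Mars → Earth (runs backward through the planets Mercury→Neptune).
So the next two tuples are (60; Mars) and (72; Earth).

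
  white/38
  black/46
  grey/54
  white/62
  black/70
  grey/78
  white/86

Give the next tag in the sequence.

Shade: white, black, grey, white, black, grey, white → black (repeats white → black → grey).
Second component — +8 each step: 38, 46, 54, 62, 70, 78, 86 → 94.
Putting it together: black/94.

black/94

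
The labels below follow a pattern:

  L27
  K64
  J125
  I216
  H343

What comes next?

G512

For the letter, letters move back 1 place in the alphabet: L, K, J, I, H → G.
For the second component, perfect cubes: 3³, 4³, 5³, …: 27, 64, 125, 216, 343 → 512.
Combining the parts gives G512.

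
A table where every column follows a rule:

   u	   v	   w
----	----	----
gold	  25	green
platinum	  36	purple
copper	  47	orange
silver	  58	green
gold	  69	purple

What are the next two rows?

platinum  80  orange; copper  91  green

Column u: gold, platinum, copper, silver, gold → platinum → copper (repeats gold → platinum → copper → silver).
Column v: 25, 36, 47, 58, 69 → 80 → 91 (+11 each step).
For the column w, repeats green → purple → orange: green, purple, orange, green, purple → orange → green.
Putting the parts together: platinum  80  orange and then copper  91  green.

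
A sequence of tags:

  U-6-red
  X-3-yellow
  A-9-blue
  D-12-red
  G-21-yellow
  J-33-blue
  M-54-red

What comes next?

P-87-yellow

Letter: U, X, A, D, G, J, M → P (letters move forward 3 places in the alphabet, wrapping Z→A).
Second component: each term is the sum of the two before it; 6, 3, 9, 12, 21, 33, 54 → 87.
Colour goes red, yellow, blue, red, yellow, blue, red → yellow (repeats red → yellow → blue).
Combining the parts gives P-87-yellow.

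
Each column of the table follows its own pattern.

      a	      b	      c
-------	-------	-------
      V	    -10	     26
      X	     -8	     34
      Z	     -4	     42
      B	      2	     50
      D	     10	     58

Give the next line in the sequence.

F  20  66

Column a: V, X, Z, B, D → F (letters move forward 2 places in the alphabet, wrapping Z→A).
Column b: -10, -8, -4, 2, 10 → 20 (differences are 2, 4, 6, … (increasing by 2 each time)).
For the column c, +8 each step: 26, 34, 42, 50, 58 → 66.
Combining the parts gives F  20  66.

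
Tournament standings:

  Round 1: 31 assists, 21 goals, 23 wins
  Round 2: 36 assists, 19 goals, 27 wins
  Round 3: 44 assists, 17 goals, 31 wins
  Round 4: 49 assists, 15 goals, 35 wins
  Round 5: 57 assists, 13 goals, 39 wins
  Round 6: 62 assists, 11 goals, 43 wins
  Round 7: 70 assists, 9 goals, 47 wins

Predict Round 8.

Assists — alternating steps +5, +8, +5, +8, …: 31, 36, 44, 49, 57, 62, 70 → 75.
Goals: −2 each step, so 21, 19, 17, 15, 13, 11, 9 → 7.
For the wins, +4 each step: 23, 27, 31, 35, 39, 43, 47 → 51.
Combining the parts gives 75 assists, 7 goals, 51 wins.

75 assists, 7 goals, 51 wins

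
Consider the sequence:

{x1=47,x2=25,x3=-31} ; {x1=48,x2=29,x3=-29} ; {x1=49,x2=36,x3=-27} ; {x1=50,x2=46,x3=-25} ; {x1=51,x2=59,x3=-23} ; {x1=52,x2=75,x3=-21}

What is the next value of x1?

X1 — +1 each step: 47, 48, 49, 50, 51, 52 → 53.

53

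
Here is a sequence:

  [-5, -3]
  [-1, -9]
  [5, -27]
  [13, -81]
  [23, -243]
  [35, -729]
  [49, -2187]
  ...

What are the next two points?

First coordinate: differences are 4, 6, 8, … (increasing by 2 each time); -5, -1, 5, 13, 23, 35, 49 → 65 → 83.
For the second coordinate, ×3 each step: -3, -9, -27, -81, -243, -729, -2187 → -6561 → -19683.
So the next two points are [65, -6561] and [83, -19683].

[65, -6561], [83, -19683]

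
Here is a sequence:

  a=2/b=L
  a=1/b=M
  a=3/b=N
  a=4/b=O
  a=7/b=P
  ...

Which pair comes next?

A goes 2, 1, 3, 4, 7 → 11 (each term is the sum of the two before it).
B goes L, M, N, O, P → Q (letters move forward 1 place in the alphabet).
So the next pair is a=11/b=Q.

a=11/b=Q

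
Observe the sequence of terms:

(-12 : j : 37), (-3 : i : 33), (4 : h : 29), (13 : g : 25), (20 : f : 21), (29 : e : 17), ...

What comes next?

First slot: alternating steps +9, +7, +9, +7, …; -12, -3, 4, 13, 20, 29 → 36.
Letter: letters move back 1 place in the alphabet, so j, i, h, g, f, e → d.
For the third slot, −4 each step: 37, 33, 29, 25, 21, 17 → 13.
Putting it together: (36 : d : 13).

(36 : d : 13)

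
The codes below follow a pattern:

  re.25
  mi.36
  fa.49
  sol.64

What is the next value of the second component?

Second component goes 25, 36, 49, 64 → 81 (perfect squares: 5², 6², 7², …).

81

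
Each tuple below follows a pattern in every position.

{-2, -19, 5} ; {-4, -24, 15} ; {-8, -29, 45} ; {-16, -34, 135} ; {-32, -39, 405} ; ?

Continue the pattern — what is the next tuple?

First value: -2, -4, -8, -16, -32 → -64 (×2 each step).
Second value goes -19, -24, -29, -34, -39 → -44 (−5 each step).
Third value: ×3 each step; 5, 15, 45, 135, 405 → 1215.
Putting it together: {-64, -44, 1215}.

{-64, -44, 1215}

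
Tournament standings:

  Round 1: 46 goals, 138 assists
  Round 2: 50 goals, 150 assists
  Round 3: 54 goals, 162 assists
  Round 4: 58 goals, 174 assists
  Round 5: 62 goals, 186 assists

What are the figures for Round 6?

Goals — +4 each step: 46, 50, 54, 58, 62 → 66.
Assists — always 3 × the goals: 138, 150, 162, 174, 186 → 198.
Putting it together: 66 goals, 198 assists.

66 goals, 198 assists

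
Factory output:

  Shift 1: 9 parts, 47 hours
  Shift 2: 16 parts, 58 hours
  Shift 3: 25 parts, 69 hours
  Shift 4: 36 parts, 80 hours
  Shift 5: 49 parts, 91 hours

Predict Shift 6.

64 parts, 102 hours

Parts goes 9, 16, 25, 36, 49 → 64 (perfect squares: 3², 4², 5², …).
Hours: +11 each step, so 47, 58, 69, 80, 91 → 102.
So the next line is 64 parts, 102 hours.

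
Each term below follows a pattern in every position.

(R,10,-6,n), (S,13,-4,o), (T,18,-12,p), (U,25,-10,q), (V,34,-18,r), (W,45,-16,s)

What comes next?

(X,58,-24,t)

For the first letter, letters move forward 1 place in the alphabet: R, S, T, U, V, W → X.
Second component: differences are 3, 5, 7, … (increasing by 2 each time); 10, 13, 18, 25, 34, 45 → 58.
Third component: alternating steps +2, −8, +2, −8, …; -6, -4, -12, -10, -18, -16 → -24.
Second letter goes n, o, p, q, r, s → t (letters move forward 1 place in the alphabet).
So the next term is (X,58,-24,t).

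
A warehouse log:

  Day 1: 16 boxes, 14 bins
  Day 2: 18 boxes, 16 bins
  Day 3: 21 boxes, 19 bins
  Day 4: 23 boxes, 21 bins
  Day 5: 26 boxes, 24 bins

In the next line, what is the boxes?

Boxes: alternating steps +2, +3, +2, +3, …; 16, 18, 21, 23, 26 → 28.
For the bins, alternating steps +2, +3, +2, +3, …: 14, 16, 19, 21, 24 → 26.

28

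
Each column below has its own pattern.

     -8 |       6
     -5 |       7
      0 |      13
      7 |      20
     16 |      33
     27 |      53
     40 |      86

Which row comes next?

First component goes -8, -5, 0, 7, 16, 27, 40 → 55 (differences are 3, 5, 7, … (increasing by 2 each time)).
For the second component, each term is the sum of the two before it: 6, 7, 13, 20, 33, 53, 86 → 139.
Putting it together: 55  139.

55  139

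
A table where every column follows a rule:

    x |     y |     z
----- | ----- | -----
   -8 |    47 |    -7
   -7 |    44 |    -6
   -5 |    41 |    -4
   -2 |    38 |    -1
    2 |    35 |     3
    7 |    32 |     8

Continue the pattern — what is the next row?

Column x: -8, -7, -5, -2, 2, 7 → 13 (differences are 1, 2, 3, … (increasing by 1 each time)).
Column y goes 47, 44, 41, 38, 35, 32 → 29 (−3 each step).
Column z — always 1 more than the column x: -7, -6, -4, -1, 3, 8 → 14.
So the next row is 13  29  14.

13  29  14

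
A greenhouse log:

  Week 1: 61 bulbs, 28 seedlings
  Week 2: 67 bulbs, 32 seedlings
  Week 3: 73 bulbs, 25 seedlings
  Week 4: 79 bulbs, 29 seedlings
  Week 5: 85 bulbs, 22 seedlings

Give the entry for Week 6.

Bulbs — +6 each step: 61, 67, 73, 79, 85 → 91.
Seedlings: alternating steps +4, −7, +4, −7, …; 28, 32, 25, 29, 22 → 26.
Combining the parts gives 91 bulbs, 26 seedlings.

91 bulbs, 26 seedlings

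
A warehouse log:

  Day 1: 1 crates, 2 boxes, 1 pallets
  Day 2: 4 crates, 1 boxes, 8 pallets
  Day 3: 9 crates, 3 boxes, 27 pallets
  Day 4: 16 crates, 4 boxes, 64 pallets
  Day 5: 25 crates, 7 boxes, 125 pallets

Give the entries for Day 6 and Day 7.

36 crates, 11 boxes, 216 pallets; 49 crates, 18 boxes, 343 pallets

Crates: 1, 4, 9, 16, 25 → 36 → 49 (perfect squares: 1², 2², 3², …).
Boxes: each term is the sum of the two before it; 2, 1, 3, 4, 7 → 11 → 18.
Pallets — perfect cubes: 1³, 2³, 3³, …: 1, 8, 27, 64, 125 → 216 → 343.
So the next two lines are 36 crates, 11 boxes, 216 pallets and 49 crates, 18 boxes, 343 pallets.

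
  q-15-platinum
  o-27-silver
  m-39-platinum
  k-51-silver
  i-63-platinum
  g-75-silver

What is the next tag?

e-87-platinum

Letter goes q, o, m, k, i, g → e (letters move back 2 places in the alphabet).
Second component — +12 each step: 15, 27, 39, 51, 63, 75 → 87.
Metal: platinum, silver, platinum, silver, platinum, silver → platinum (alternates platinum ↔ silver).
Combining the parts gives e-87-platinum.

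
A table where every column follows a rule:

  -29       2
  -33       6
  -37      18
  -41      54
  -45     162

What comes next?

First component goes -29, -33, -37, -41, -45 → -49 (−4 each step).
Second component: 2, 6, 18, 54, 162 → 486 (×3 each step).
So the next row is -49  486.

-49  486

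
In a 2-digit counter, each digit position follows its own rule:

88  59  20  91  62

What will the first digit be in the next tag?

First digit: −3 each step, mod 10; 8, 5, 2, 9, 6 → 3.

3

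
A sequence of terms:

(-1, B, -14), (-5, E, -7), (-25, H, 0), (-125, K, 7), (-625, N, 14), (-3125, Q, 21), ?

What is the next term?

(-15625, T, 28)

First part — ×5 each step: -1, -5, -25, -125, -625, -3125 → -15625.
Letter goes B, E, H, K, N, Q → T (letters move forward 3 places in the alphabet).
Third part — +7 each step: -14, -7, 0, 7, 14, 21 → 28.
Combining the parts gives (-15625, T, 28).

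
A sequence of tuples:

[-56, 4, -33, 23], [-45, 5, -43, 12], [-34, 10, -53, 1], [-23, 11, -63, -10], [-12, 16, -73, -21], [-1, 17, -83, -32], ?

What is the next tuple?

[10, 22, -93, -43]

For the first value, +11 each step: -56, -45, -34, -23, -12, -1 → 10.
For the second value, alternating steps +1, +5, +1, +5, …: 4, 5, 10, 11, 16, 17 → 22.
Third value — −10 each step: -33, -43, -53, -63, -73, -83 → -93.
Fourth value: 23, 12, 1, -10, -21, -32 → -43 (together with the first value always sums to -33).
Combining the parts gives [10, 22, -93, -43].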